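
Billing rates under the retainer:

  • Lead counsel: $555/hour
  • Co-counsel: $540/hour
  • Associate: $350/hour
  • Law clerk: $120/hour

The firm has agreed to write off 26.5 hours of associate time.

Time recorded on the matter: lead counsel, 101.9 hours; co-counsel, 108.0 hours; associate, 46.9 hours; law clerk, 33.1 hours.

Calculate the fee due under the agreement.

$125,986.50

Lead counsel: 101.9 × $555 = $56,554.50
Co-counsel: 108.0 × $540 = $58,320.00
Associate: 46.9 × $350 = $16,415.00
Law clerk: 33.1 × $120 = $3,972.00
Subtotal: $135,261.50
Write-off: 26.5 × $350 = $9,275.00
Total: $135,261.50 − $9,275.00 = $125,986.50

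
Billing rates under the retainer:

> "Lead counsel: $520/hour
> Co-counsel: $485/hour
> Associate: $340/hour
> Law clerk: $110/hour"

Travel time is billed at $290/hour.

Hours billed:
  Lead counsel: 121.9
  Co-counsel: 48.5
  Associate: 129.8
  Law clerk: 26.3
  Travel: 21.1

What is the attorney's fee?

$140,054.50

Lead counsel: 121.9 × $520 = $63,388.00
Co-counsel: 48.5 × $485 = $23,522.50
Associate: 129.8 × $340 = $44,132.00
Law clerk: 26.3 × $110 = $2,893.00
Subtotal: $63,388.00 + $23,522.50 + $44,132.00 + $2,893.00 = $133,935.50
Travel: 21.1 × $290 = $6,119.00
Total: $133,935.50 + $6,119.00 = $140,054.50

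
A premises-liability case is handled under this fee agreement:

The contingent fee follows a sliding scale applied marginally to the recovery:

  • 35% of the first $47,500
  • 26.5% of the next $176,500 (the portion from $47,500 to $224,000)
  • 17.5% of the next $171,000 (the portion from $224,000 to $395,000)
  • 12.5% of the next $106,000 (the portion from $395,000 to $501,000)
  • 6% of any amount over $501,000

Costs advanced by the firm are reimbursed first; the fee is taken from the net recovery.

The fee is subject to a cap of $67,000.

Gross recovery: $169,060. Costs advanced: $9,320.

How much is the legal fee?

Fee base (net of costs): $169,060 − $9,320 = $159,740
First $47,500 at 35% = $16,625.00
Remaining $112,240 at 26.5% = $29,743.60
Fee: $16,625.00 + $29,743.60 = $46,368.60
$46,368.60 is under the $67,000 cap.

$46,368.60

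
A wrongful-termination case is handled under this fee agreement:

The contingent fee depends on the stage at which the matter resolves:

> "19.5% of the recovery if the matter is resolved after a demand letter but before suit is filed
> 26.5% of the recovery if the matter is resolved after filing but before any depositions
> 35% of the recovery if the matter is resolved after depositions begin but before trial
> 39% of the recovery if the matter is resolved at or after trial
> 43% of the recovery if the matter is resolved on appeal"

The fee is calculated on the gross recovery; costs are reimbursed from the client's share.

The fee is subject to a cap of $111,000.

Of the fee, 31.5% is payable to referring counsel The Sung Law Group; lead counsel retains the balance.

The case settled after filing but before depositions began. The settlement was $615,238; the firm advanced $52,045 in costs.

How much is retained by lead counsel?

Fee base is the gross recovery, $615,238; costs are reimbursed separately.
The matter settled after filing but before depositions began, so the 26.5% rate applies.
$615,238 × 26.5% = $163,038.07
$163,038.07 exceeds the $111,000 cap, so the fee is capped at $111,000.00.
Referral share: 31.5% of $111,000.00 = $34,965.00; lead counsel retains $111,000.00 − $34,965.00 = $76,035.00.

$76,035.00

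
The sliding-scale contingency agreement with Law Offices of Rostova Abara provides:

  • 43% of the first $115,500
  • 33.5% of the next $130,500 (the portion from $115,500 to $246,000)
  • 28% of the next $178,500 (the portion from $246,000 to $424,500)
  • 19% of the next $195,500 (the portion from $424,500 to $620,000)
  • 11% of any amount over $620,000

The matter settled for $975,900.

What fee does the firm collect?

First $115,500 at 43% = $49,665.00
Next $130,500 at 33.5% = $43,717.50
Next $178,500 at 28% = $49,980.00
Next $195,500 at 19% = $37,145.00
Remaining $355,900 at 11% = $39,149.00
Fee: $49,665.00 + $43,717.50 + $49,980.00 + $37,145.00 + $39,149.00 = $219,656.50

$219,656.50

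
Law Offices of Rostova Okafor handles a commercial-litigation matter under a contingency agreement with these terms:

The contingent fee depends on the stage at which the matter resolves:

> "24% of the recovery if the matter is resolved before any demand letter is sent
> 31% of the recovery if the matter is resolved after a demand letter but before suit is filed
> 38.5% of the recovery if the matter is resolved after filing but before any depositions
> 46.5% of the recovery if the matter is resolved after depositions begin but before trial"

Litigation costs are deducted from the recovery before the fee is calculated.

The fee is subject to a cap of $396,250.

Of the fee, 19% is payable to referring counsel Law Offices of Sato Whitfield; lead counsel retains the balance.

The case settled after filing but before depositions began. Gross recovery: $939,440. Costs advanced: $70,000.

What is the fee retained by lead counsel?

Fee base (net of costs): $939,440 − $70,000 = $869,440
The matter settled after filing but before depositions began, so the 38.5% rate applies.
$869,440 × 38.5% = $334,734.40
$334,734.40 is under the $396,250 cap.
Referral share: 19% of $334,734.40 = $63,599.54; lead counsel retains $334,734.40 − $63,599.54 = $271,134.86.

$271,134.86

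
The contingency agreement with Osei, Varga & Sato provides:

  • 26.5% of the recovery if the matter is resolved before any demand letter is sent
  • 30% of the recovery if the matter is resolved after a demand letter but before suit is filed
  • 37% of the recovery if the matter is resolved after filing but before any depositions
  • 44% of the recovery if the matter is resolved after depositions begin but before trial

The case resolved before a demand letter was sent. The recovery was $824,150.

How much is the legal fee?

The matter resolved before a demand letter was sent, so the 26.5% rate applies.
$824,150 × 26.5% = $218,399.75

$218,399.75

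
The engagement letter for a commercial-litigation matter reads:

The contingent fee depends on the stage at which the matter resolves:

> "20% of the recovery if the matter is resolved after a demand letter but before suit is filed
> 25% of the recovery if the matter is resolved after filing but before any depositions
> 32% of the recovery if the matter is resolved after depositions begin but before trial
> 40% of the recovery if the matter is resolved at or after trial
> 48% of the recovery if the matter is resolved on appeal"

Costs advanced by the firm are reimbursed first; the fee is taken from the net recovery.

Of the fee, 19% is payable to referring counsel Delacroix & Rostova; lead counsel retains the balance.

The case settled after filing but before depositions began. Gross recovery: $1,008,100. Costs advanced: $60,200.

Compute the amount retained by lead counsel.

$191,949.75

Fee base (net of costs): $1,008,100 − $60,200 = $947,900
The matter settled after filing but before depositions began, so the 25% rate applies.
$947,900 × 25% = $236,975.00
Referral share: 19% of $236,975.00 = $45,025.25; lead counsel retains $236,975.00 − $45,025.25 = $191,949.75.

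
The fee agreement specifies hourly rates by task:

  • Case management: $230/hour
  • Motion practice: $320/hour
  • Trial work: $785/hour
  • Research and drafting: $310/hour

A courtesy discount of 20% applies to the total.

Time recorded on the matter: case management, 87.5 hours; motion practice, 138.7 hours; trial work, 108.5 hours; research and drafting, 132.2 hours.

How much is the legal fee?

Case management: 87.5 × $230 = $20,125.00
Motion practice: 138.7 × $320 = $44,384.00
Trial work: 108.5 × $785 = $85,172.50
Research and drafting: 132.2 × $310 = $40,982.00
Subtotal: $190,663.50
Less 20% discount: −$38,132.70
Total: $190,663.50 − $38,132.70 = $152,530.80

$152,530.80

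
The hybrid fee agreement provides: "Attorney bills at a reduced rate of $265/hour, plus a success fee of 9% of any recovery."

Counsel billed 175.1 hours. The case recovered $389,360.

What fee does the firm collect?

Hourly: 175.1 × $265 = $46,401.50
Success fee: 9% of $389,360 = $35,042.40
Total: $46,401.50 + $35,042.40 = $81,443.90

$81,443.90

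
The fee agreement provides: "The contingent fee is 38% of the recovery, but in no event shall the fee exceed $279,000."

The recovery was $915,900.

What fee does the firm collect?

$279,000.00

38% of $915,900 = $348,042.00
That exceeds the $279,000 cap, so the fee is capped at $279,000.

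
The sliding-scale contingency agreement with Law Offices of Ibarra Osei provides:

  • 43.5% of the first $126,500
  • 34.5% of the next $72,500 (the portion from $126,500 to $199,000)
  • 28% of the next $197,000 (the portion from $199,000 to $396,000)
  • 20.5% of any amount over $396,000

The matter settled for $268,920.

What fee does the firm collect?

$99,617.60

First $126,500 at 43.5% = $55,027.50
Next $72,500 at 34.5% = $25,012.50
Remaining $69,920 at 28% = $19,577.60
Fee: $55,027.50 + $25,012.50 + $19,577.60 = $99,617.60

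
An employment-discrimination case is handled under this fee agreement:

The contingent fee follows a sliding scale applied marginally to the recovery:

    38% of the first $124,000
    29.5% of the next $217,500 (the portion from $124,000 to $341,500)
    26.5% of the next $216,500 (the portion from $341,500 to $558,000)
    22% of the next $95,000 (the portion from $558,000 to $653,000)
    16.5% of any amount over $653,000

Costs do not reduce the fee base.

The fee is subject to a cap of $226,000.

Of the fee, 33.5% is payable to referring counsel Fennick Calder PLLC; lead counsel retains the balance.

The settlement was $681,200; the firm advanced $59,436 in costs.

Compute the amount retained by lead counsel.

Fee base is the gross recovery, $681,200; costs are reimbursed separately.
First $124,000 at 38% = $47,120.00
Next $217,500 at 29.5% = $64,162.50
Next $216,500 at 26.5% = $57,372.50
Next $95,000 at 22% = $20,900.00
Remaining $28,200 at 16.5% = $4,653.00
Fee: $47,120.00 + $64,162.50 + $57,372.50 + $20,900.00 + $4,653.00 = $194,208.00
$194,208.00 is under the $226,000 cap.
Referral share: 33.5% of $194,208.00 = $65,059.68; lead counsel retains $194,208.00 − $65,059.68 = $129,148.32.

$129,148.32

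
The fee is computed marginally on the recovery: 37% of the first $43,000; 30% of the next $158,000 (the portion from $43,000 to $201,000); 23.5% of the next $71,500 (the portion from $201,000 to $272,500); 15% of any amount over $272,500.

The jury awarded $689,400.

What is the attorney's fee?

$142,647.50

First $43,000 at 37% = $15,910.00
Next $158,000 at 30% = $47,400.00
Next $71,500 at 23.5% = $16,802.50
Remaining $416,900 at 15% = $62,535.00
Fee: $15,910.00 + $47,400.00 + $16,802.50 + $62,535.00 = $142,647.50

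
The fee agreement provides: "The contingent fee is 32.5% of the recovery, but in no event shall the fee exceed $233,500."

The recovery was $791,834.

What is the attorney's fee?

32.5% of $791,834 = $257,346.05
That exceeds the $233,500 cap, so the fee is capped at $233,500.

$233,500.00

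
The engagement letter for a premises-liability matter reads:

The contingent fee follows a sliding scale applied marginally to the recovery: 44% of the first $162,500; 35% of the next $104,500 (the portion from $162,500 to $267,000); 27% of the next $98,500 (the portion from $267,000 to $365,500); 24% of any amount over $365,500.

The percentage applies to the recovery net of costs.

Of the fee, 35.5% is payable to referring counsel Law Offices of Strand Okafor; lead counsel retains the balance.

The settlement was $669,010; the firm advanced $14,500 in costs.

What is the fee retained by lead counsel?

Fee base (net of costs): $669,010 − $14,500 = $654,510
First $162,500 at 44% = $71,500.00
Next $104,500 at 35% = $36,575.00
Next $98,500 at 27% = $26,595.00
Remaining $289,010 at 24% = $69,362.40
Fee: $71,500.00 + $36,575.00 + $26,595.00 + $69,362.40 = $204,032.40
Referral share: 35.5% of $204,032.40 = $72,431.50; lead counsel retains $204,032.40 − $72,431.50 = $131,600.90.

$131,600.90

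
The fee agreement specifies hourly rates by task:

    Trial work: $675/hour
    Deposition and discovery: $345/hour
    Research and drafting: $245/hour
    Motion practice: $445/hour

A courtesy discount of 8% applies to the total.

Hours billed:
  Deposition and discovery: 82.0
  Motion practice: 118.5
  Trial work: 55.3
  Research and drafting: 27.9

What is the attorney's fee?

$115,170.66

Trial work: 55.3 × $675 = $37,327.50
Deposition and discovery: 82.0 × $345 = $28,290.00
Research and drafting: 27.9 × $245 = $6,835.50
Motion practice: 118.5 × $445 = $52,732.50
Subtotal: $125,185.50
Less 8% discount: −$10,014.84
Total: $125,185.50 − $10,014.84 = $115,170.66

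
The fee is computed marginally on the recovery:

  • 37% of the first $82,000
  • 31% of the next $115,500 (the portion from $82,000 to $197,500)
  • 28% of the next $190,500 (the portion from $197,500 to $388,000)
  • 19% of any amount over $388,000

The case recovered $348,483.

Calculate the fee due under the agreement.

$108,420.24

First $82,000 at 37% = $30,340.00
Next $115,500 at 31% = $35,805.00
Remaining $150,983 at 28% = $42,275.24
Fee: $30,340.00 + $35,805.00 + $42,275.24 = $108,420.24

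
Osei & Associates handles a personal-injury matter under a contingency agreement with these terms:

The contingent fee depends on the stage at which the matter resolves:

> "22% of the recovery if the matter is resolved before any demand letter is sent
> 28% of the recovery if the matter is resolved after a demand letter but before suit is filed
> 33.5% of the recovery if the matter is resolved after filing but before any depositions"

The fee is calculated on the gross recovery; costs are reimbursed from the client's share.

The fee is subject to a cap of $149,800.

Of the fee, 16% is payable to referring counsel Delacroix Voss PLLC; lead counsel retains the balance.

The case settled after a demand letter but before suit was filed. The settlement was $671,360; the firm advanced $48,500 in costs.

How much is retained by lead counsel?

$125,832.00

Fee base is the gross recovery, $671,360; costs are reimbursed separately.
The matter settled after a demand letter but before suit was filed, so the 28% rate applies.
$671,360 × 28% = $187,980.80
$187,980.80 exceeds the $149,800 cap, so the fee is capped at $149,800.00.
Referral share: 16% of $149,800.00 = $23,968.00; lead counsel retains $149,800.00 − $23,968.00 = $125,832.00.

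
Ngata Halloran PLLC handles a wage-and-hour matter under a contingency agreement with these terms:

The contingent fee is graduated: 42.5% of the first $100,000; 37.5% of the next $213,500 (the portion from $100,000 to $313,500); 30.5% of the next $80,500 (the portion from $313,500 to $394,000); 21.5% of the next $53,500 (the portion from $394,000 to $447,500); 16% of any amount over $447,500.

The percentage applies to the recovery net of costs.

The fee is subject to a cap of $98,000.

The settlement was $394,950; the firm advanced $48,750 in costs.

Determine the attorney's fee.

Fee base (net of costs): $394,950 − $48,750 = $346,200
First $100,000 at 42.5% = $42,500.00
Next $213,500 at 37.5% = $80,062.50
Remaining $32,700 at 30.5% = $9,973.50
Fee: $42,500.00 + $80,062.50 + $9,973.50 = $132,536.00
$132,536.00 exceeds the $98,000 cap, so the fee is capped at $98,000.00.

$98,000.00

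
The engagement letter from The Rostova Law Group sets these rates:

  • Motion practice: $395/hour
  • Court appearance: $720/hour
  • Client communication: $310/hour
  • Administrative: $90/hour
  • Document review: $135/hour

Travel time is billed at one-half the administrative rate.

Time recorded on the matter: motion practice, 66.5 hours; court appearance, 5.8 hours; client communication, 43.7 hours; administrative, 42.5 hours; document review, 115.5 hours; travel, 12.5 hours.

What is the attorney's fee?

Motion practice: 66.5 × $395 = $26,267.50
Court appearance: 5.8 × $720 = $4,176.00
Client communication: 43.7 × $310 = $13,547.00
Administrative: 42.5 × $90 = $3,825.00
Document review: 115.5 × $135 = $15,592.50
Subtotal: $26,267.50 + $4,176.00 + $13,547.00 + $3,825.00 + $15,592.50 = $63,408.00
Travel: 12.5 × ($90 ÷ 2) = 12.5 × $45.00 = $562.50
Total: $63,408.00 + $562.50 = $63,970.50

$63,970.50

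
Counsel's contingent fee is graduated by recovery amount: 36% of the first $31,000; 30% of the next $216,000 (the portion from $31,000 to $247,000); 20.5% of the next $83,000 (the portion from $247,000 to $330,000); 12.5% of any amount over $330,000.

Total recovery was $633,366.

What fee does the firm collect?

First $31,000 at 36% = $11,160.00
Next $216,000 at 30% = $64,800.00
Next $83,000 at 20.5% = $17,015.00
Remaining $303,366 at 12.5% = $37,920.75
Fee: $11,160.00 + $64,800.00 + $17,015.00 + $37,920.75 = $130,895.75

$130,895.75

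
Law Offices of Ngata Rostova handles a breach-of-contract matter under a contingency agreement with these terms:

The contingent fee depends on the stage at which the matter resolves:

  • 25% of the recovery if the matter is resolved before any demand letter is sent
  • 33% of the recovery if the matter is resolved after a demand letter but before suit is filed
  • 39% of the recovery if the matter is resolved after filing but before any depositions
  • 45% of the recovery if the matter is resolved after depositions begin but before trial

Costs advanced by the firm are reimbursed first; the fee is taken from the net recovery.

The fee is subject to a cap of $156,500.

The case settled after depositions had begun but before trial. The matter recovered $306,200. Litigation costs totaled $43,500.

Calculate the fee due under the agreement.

$118,215.00

Fee base (net of costs): $306,200 − $43,500 = $262,700
The matter settled after depositions had begun but before trial, so the 45% rate applies.
$262,700 × 45% = $118,215.00
$118,215.00 is under the $156,500 cap.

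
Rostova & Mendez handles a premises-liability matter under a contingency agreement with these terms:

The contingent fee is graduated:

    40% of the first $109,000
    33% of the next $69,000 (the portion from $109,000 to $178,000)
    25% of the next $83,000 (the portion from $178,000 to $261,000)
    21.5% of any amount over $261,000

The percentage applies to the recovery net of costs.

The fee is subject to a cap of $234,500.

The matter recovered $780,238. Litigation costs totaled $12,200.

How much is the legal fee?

Fee base (net of costs): $780,238 − $12,200 = $768,038
First $109,000 at 40% = $43,600.00
Next $69,000 at 33% = $22,770.00
Next $83,000 at 25% = $20,750.00
Remaining $507,038 at 21.5% = $109,013.17
Fee: $43,600.00 + $22,770.00 + $20,750.00 + $109,013.17 = $196,133.17
$196,133.17 is under the $234,500 cap.

$196,133.17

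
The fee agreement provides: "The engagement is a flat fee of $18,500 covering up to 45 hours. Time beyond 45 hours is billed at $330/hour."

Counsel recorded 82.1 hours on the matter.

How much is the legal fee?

Flat fee: $18,500.00
Excess hours: 82.1 − 45 = 37.1
Overrun: 37.1 × $330 = $12,243.00
Total: $18,500.00 + $12,243.00 = $30,743.00

$30,743.00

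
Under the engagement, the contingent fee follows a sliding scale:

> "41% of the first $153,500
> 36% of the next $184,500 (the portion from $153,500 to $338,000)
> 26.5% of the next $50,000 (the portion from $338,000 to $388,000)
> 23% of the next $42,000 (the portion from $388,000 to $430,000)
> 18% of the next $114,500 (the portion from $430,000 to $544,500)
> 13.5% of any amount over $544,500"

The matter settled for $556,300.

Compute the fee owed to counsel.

First $153,500 at 41% = $62,935.00
Next $184,500 at 36% = $66,420.00
Next $50,000 at 26.5% = $13,250.00
Next $42,000 at 23% = $9,660.00
Next $114,500 at 18% = $20,610.00
Remaining $11,800 at 13.5% = $1,593.00
Fee: $62,935.00 + $66,420.00 + $13,250.00 + $9,660.00 + $20,610.00 + $1,593.00 = $174,468.00

$174,468.00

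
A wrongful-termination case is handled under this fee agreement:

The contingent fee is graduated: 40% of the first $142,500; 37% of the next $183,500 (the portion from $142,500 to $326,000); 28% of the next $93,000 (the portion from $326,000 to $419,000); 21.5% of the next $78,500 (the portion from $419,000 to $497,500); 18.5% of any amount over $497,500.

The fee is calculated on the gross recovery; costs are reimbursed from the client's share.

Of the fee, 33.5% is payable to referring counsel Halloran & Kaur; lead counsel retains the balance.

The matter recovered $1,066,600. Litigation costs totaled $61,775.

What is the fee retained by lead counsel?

Fee base is the gross recovery, $1,066,600; costs are reimbursed separately.
First $142,500 at 40% = $57,000.00
Next $183,500 at 37% = $67,895.00
Next $93,000 at 28% = $26,040.00
Next $78,500 at 21.5% = $16,877.50
Remaining $569,100 at 18.5% = $105,283.50
Fee: $57,000.00 + $67,895.00 + $26,040.00 + $16,877.50 + $105,283.50 = $273,096.00
Referral share: 33.5% of $273,096.00 = $91,487.16; lead counsel retains $273,096.00 − $91,487.16 = $181,608.84.

$181,608.84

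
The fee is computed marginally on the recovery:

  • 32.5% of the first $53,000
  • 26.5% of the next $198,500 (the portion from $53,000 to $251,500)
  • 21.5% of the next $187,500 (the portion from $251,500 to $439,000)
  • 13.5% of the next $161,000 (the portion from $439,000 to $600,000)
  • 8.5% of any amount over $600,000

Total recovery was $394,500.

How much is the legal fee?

$100,572.50

First $53,000 at 32.5% = $17,225.00
Next $198,500 at 26.5% = $52,602.50
Remaining $143,000 at 21.5% = $30,745.00
Fee: $17,225.00 + $52,602.50 + $30,745.00 = $100,572.50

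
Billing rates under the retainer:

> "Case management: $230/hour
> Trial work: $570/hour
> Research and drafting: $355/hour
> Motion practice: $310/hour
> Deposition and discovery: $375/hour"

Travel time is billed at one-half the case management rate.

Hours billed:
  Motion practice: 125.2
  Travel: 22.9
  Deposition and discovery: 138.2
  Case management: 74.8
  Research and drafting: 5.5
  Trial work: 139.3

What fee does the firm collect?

$191,828.00

Case management: 74.8 × $230 = $17,204.00
Trial work: 139.3 × $570 = $79,401.00
Research and drafting: 5.5 × $355 = $1,952.50
Motion practice: 125.2 × $310 = $38,812.00
Deposition and discovery: 138.2 × $375 = $51,825.00
Subtotal: $17,204.00 + $79,401.00 + $1,952.50 + $38,812.00 + $51,825.00 = $189,194.50
Travel: 22.9 × ($230 ÷ 2) = 22.9 × $115.00 = $2,633.50
Total: $189,194.50 + $2,633.50 = $191,828.00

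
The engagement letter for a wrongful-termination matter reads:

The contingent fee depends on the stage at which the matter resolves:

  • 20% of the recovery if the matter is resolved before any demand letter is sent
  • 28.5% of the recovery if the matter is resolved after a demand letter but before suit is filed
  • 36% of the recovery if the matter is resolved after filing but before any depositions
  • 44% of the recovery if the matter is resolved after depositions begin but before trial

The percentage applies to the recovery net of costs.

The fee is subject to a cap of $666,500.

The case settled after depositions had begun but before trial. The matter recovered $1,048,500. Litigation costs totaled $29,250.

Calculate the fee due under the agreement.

Fee base (net of costs): $1,048,500 − $29,250 = $1,019,250
The matter settled after depositions had begun but before trial, so the 44% rate applies.
$1,019,250 × 44% = $448,470.00
$448,470.00 is under the $666,500 cap.

$448,470.00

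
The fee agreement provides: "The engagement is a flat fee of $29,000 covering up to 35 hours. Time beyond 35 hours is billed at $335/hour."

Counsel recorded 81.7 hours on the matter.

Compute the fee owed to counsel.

Flat fee: $29,000.00
Excess hours: 81.7 − 35 = 46.7
Overrun: 46.7 × $335 = $15,644.50
Total: $29,000.00 + $15,644.50 = $44,644.50

$44,644.50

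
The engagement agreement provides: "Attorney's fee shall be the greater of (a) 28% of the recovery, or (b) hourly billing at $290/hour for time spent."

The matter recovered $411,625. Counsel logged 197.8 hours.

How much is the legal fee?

$115,255.00

(a) 28% of $411,625 = $115,255.00
(b) 197.8 × $290 = $57,362.00
The greater is (a): $115,255.00.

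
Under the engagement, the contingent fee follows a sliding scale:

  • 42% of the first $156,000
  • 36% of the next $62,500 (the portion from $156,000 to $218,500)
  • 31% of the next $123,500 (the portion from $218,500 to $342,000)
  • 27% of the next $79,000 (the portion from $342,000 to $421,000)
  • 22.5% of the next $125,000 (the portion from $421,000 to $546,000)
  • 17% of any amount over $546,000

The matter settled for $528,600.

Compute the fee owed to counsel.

$171,845.00

First $156,000 at 42% = $65,520.00
Next $62,500 at 36% = $22,500.00
Next $123,500 at 31% = $38,285.00
Next $79,000 at 27% = $21,330.00
Remaining $107,600 at 22.5% = $24,210.00
Fee: $65,520.00 + $22,500.00 + $38,285.00 + $21,330.00 + $24,210.00 = $171,845.00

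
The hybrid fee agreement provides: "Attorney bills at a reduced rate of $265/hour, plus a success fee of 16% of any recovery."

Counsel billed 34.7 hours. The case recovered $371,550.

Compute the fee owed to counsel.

$68,643.50

Hourly: 34.7 × $265 = $9,195.50
Success fee: 16% of $371,550 = $59,448.00
Total: $9,195.50 + $59,448.00 = $68,643.50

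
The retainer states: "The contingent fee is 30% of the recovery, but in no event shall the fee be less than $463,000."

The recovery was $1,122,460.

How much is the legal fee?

$463,000.00

30% of $1,122,460 = $336,738.00
That is below the $463,000 minimum, so the minimum applies.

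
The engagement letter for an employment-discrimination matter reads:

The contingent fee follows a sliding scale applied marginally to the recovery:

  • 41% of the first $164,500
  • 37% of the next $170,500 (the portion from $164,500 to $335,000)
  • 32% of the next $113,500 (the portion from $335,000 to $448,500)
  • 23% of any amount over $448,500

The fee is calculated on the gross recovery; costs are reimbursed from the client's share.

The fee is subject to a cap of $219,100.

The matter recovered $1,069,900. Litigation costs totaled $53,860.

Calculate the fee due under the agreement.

Fee base is the gross recovery, $1,069,900; costs are reimbursed separately.
First $164,500 at 41% = $67,445.00
Next $170,500 at 37% = $63,085.00
Next $113,500 at 32% = $36,320.00
Remaining $621,400 at 23% = $142,922.00
Fee: $67,445.00 + $63,085.00 + $36,320.00 + $142,922.00 = $309,772.00
$309,772.00 exceeds the $219,100 cap, so the fee is capped at $219,100.00.

$219,100.00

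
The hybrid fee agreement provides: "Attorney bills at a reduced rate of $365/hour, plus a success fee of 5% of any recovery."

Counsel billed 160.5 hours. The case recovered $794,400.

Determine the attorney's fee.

$98,302.50

Hourly: 160.5 × $365 = $58,582.50
Success fee: 5% of $794,400 = $39,720.00
Total: $58,582.50 + $39,720.00 = $98,302.50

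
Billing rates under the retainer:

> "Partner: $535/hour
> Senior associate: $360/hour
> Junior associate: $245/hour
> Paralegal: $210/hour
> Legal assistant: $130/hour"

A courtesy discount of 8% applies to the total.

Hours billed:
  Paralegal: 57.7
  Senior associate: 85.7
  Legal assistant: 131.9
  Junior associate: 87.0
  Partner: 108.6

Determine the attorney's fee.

Partner: 108.6 × $535 = $58,101.00
Senior associate: 85.7 × $360 = $30,852.00
Junior associate: 87.0 × $245 = $21,315.00
Paralegal: 57.7 × $210 = $12,117.00
Legal assistant: 131.9 × $130 = $17,147.00
Subtotal: $139,532.00
Less 8% discount: −$11,162.56
Total: $139,532.00 − $11,162.56 = $128,369.44

$128,369.44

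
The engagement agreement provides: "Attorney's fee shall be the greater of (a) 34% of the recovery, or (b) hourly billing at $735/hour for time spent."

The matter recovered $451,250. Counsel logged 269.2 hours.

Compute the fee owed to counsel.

(a) 34% of $451,250 = $153,425.00
(b) 269.2 × $735 = $197,862.00
The greater is (b): $197,862.00.

$197,862.00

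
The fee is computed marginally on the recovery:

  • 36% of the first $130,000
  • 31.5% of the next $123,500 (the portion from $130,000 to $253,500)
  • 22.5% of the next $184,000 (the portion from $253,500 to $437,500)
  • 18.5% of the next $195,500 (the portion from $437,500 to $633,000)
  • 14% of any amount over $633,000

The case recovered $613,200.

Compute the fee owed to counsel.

$159,607.00

First $130,000 at 36% = $46,800.00
Next $123,500 at 31.5% = $38,902.50
Next $184,000 at 22.5% = $41,400.00
Remaining $175,700 at 18.5% = $32,504.50
Fee: $46,800.00 + $38,902.50 + $41,400.00 + $32,504.50 = $159,607.00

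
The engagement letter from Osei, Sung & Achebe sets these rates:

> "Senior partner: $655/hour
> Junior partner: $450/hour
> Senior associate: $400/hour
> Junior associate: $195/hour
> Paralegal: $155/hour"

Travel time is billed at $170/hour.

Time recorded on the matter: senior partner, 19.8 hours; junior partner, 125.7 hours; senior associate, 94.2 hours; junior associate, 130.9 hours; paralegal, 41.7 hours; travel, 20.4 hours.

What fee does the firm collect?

$142,671.00

Senior partner: 19.8 × $655 = $12,969.00
Junior partner: 125.7 × $450 = $56,565.00
Senior associate: 94.2 × $400 = $37,680.00
Junior associate: 130.9 × $195 = $25,525.50
Paralegal: 41.7 × $155 = $6,463.50
Subtotal: $12,969.00 + $56,565.00 + $37,680.00 + $25,525.50 + $6,463.50 = $139,203.00
Travel: 20.4 × $170 = $3,468.00
Total: $139,203.00 + $3,468.00 = $142,671.00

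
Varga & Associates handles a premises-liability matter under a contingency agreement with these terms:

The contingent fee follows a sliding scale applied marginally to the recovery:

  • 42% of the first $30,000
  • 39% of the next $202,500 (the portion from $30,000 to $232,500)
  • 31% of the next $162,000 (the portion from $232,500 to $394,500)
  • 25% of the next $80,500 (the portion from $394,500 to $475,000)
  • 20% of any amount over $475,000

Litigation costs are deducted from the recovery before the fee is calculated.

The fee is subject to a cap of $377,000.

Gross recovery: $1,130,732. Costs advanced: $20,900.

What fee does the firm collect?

$288,886.40

Fee base (net of costs): $1,130,732 − $20,900 = $1,109,832
First $30,000 at 42% = $12,600.00
Next $202,500 at 39% = $78,975.00
Next $162,000 at 31% = $50,220.00
Next $80,500 at 25% = $20,125.00
Remaining $634,832 at 20% = $126,966.40
Fee: $12,600.00 + $78,975.00 + $50,220.00 + $20,125.00 + $126,966.40 = $288,886.40
$288,886.40 is under the $377,000 cap.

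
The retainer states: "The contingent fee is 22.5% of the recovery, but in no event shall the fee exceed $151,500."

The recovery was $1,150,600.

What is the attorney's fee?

22.5% of $1,150,600 = $258,885.00
That exceeds the $151,500 cap, so the fee is capped at $151,500.

$151,500.00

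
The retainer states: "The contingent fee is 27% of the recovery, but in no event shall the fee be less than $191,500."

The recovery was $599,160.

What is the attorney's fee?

$191,500.00

27% of $599,160 = $161,773.20
That is below the $191,500 minimum, so the minimum applies.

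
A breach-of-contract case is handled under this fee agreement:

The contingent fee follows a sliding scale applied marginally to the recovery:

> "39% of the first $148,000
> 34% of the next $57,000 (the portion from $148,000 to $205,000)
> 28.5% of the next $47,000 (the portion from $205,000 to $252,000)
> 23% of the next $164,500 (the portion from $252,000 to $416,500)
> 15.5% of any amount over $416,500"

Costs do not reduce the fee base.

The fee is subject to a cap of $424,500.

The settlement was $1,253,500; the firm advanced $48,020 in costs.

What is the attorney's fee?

$258,065.00

Fee base is the gross recovery, $1,253,500; costs are reimbursed separately.
First $148,000 at 39% = $57,720.00
Next $57,000 at 34% = $19,380.00
Next $47,000 at 28.5% = $13,395.00
Next $164,500 at 23% = $37,835.00
Remaining $837,000 at 15.5% = $129,735.00
Fee: $57,720.00 + $19,380.00 + $13,395.00 + $37,835.00 + $129,735.00 = $258,065.00
$258,065.00 is under the $424,500 cap.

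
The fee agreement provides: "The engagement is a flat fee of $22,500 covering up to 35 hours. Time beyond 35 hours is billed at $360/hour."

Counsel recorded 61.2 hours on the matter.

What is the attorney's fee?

$31,932.00

Flat fee: $22,500.00
Excess hours: 61.2 − 35 = 26.2
Overrun: 26.2 × $360 = $9,432.00
Total: $22,500.00 + $9,432.00 = $31,932.00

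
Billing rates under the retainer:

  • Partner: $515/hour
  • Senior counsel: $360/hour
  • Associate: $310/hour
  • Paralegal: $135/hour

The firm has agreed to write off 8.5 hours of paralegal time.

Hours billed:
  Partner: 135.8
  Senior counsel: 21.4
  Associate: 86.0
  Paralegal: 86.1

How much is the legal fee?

Partner: 135.8 × $515 = $69,937.00
Senior counsel: 21.4 × $360 = $7,704.00
Associate: 86.0 × $310 = $26,660.00
Paralegal: 86.1 × $135 = $11,623.50
Subtotal: $115,924.50
Write-off: 8.5 × $135 = $1,147.50
Total: $115,924.50 − $1,147.50 = $114,777.00

$114,777.00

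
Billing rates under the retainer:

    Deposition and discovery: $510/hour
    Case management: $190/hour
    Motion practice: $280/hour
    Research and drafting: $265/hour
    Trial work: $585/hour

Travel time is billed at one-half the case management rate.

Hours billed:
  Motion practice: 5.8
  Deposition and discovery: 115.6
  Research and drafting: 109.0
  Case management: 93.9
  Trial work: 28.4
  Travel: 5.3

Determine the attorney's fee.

$124,423.50

Deposition and discovery: 115.6 × $510 = $58,956.00
Case management: 93.9 × $190 = $17,841.00
Motion practice: 5.8 × $280 = $1,624.00
Research and drafting: 109.0 × $265 = $28,885.00
Trial work: 28.4 × $585 = $16,614.00
Subtotal: $58,956.00 + $17,841.00 + $1,624.00 + $28,885.00 + $16,614.00 = $123,920.00
Travel: 5.3 × ($190 ÷ 2) = 5.3 × $95.00 = $503.50
Total: $123,920.00 + $503.50 = $124,423.50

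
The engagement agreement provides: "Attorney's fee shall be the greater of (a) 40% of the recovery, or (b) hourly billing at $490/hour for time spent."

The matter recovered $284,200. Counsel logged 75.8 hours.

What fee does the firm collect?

$113,680.00

(a) 40% of $284,200 = $113,680.00
(b) 75.8 × $490 = $37,142.00
The greater is (a): $113,680.00.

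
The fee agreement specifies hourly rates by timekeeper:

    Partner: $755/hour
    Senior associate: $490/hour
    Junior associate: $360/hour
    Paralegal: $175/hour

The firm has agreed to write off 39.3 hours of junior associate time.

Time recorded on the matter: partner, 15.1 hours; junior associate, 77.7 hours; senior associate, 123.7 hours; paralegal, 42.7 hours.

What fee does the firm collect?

$93,310.00

Partner: 15.1 × $755 = $11,400.50
Senior associate: 123.7 × $490 = $60,613.00
Junior associate: 77.7 × $360 = $27,972.00
Paralegal: 42.7 × $175 = $7,472.50
Subtotal: $107,458.00
Write-off: 39.3 × $360 = $14,148.00
Total: $107,458.00 − $14,148.00 = $93,310.00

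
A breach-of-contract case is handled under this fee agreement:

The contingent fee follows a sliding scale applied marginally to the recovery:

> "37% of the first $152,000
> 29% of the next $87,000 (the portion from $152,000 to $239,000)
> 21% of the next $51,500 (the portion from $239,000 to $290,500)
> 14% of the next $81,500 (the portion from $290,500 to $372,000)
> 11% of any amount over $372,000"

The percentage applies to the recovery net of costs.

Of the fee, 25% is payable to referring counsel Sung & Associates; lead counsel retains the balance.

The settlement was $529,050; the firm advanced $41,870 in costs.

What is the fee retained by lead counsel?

$87,273.60

Fee base (net of costs): $529,050 − $41,870 = $487,180
First $152,000 at 37% = $56,240.00
Next $87,000 at 29% = $25,230.00
Next $51,500 at 21% = $10,815.00
Next $81,500 at 14% = $11,410.00
Remaining $115,180 at 11% = $12,669.80
Fee: $56,240.00 + $25,230.00 + $10,815.00 + $11,410.00 + $12,669.80 = $116,364.80
Referral share: 25% of $116,364.80 = $29,091.20; lead counsel retains $116,364.80 − $29,091.20 = $87,273.60.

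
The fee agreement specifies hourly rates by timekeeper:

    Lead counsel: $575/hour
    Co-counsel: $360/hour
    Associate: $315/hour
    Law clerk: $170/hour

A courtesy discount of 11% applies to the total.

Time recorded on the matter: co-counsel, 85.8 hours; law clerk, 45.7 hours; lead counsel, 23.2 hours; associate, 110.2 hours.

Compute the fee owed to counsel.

Lead counsel: 23.2 × $575 = $13,340.00
Co-counsel: 85.8 × $360 = $30,888.00
Associate: 110.2 × $315 = $34,713.00
Law clerk: 45.7 × $170 = $7,769.00
Subtotal: $86,710.00
Less 11% discount: −$9,538.10
Total: $86,710.00 − $9,538.10 = $77,171.90

$77,171.90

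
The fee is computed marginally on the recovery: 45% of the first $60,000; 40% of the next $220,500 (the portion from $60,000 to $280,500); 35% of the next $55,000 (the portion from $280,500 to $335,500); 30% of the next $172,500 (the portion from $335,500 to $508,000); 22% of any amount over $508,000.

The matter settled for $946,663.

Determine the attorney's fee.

$282,705.86

First $60,000 at 45% = $27,000.00
Next $220,500 at 40% = $88,200.00
Next $55,000 at 35% = $19,250.00
Next $172,500 at 30% = $51,750.00
Remaining $438,663 at 22% = $96,505.86
Fee: $27,000.00 + $88,200.00 + $19,250.00 + $51,750.00 + $96,505.86 = $282,705.86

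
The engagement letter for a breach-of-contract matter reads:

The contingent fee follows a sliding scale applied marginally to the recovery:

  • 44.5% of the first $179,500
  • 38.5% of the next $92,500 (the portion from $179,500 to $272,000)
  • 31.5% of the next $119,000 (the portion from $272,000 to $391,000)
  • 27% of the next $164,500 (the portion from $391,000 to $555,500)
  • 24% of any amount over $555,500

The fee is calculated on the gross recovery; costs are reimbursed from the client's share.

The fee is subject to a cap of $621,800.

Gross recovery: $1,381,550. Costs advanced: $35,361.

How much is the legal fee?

Fee base is the gross recovery, $1,381,550; costs are reimbursed separately.
First $179,500 at 44.5% = $79,877.50
Next $92,500 at 38.5% = $35,612.50
Next $119,000 at 31.5% = $37,485.00
Next $164,500 at 27% = $44,415.00
Remaining $826,050 at 24% = $198,252.00
Fee: $79,877.50 + $35,612.50 + $37,485.00 + $44,415.00 + $198,252.00 = $395,642.00
$395,642.00 is under the $621,800 cap.

$395,642.00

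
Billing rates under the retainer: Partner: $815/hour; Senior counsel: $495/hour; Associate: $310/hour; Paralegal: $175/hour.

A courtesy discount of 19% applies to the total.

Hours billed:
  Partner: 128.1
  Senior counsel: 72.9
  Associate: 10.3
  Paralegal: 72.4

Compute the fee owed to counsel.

$126,643.50

Partner: 128.1 × $815 = $104,401.50
Senior counsel: 72.9 × $495 = $36,085.50
Associate: 10.3 × $310 = $3,193.00
Paralegal: 72.4 × $175 = $12,670.00
Subtotal: $156,350.00
Less 19% discount: −$29,706.50
Total: $156,350.00 − $29,706.50 = $126,643.50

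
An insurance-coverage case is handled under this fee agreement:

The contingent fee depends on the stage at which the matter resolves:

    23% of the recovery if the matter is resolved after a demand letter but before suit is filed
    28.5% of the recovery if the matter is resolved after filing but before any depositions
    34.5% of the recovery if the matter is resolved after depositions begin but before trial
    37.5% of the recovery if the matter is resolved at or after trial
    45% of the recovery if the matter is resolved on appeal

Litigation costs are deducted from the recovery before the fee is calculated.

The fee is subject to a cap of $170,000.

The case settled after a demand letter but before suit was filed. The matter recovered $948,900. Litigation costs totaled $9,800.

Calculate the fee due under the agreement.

$170,000.00

Fee base (net of costs): $948,900 − $9,800 = $939,100
The matter settled after a demand letter but before suit was filed, so the 23% rate applies.
$939,100 × 23% = $215,993.00
$215,993.00 exceeds the $170,000 cap, so the fee is capped at $170,000.00.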